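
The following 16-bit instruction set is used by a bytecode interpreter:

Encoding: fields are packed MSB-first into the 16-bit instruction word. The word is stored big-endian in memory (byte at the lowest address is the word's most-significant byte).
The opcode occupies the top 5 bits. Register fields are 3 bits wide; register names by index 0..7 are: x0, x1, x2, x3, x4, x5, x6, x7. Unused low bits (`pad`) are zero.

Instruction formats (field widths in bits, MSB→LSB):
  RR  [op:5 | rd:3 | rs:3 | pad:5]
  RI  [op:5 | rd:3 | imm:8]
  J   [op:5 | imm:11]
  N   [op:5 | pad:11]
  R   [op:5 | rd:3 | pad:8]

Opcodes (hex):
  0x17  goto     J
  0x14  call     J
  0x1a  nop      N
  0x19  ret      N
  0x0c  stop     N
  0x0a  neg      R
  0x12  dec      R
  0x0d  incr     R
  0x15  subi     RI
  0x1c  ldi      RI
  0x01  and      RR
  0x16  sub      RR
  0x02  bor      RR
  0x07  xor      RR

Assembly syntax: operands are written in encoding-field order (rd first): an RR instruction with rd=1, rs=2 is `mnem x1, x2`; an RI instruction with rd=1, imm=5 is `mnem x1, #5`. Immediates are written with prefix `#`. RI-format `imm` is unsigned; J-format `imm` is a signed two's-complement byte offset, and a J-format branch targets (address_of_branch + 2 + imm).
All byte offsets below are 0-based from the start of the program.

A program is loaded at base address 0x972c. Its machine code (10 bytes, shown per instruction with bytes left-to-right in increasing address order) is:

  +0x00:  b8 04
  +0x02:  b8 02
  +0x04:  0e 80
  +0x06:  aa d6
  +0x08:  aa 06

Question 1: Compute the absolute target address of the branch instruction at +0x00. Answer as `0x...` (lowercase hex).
0x9732

@+00  big-endian(b8 04) = 0xb804
  op=0xb804>>11=0x17 ⇒ goto (J)
  imm: (w>>0)&0x7ff=0x4 → #4
  target = base 0x972c + off 0x00 + 2 + imm 4 = 0x9732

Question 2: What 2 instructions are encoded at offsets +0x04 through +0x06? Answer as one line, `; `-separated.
and x6, x4; subi x2, #214

off 0x04: read 0e 80 as big → 0x0e80
  top 5b → 0x1 → and [RR]
  [10:8] rd=6 = x6
  [7:5] rs=4 = x4
off 0x06: read aa d6 as big → 0xaad6
  top 5b → 0x15 → subi [RI]
  [10:8] rd=2 = x2
  [7:0] imm=214 = #214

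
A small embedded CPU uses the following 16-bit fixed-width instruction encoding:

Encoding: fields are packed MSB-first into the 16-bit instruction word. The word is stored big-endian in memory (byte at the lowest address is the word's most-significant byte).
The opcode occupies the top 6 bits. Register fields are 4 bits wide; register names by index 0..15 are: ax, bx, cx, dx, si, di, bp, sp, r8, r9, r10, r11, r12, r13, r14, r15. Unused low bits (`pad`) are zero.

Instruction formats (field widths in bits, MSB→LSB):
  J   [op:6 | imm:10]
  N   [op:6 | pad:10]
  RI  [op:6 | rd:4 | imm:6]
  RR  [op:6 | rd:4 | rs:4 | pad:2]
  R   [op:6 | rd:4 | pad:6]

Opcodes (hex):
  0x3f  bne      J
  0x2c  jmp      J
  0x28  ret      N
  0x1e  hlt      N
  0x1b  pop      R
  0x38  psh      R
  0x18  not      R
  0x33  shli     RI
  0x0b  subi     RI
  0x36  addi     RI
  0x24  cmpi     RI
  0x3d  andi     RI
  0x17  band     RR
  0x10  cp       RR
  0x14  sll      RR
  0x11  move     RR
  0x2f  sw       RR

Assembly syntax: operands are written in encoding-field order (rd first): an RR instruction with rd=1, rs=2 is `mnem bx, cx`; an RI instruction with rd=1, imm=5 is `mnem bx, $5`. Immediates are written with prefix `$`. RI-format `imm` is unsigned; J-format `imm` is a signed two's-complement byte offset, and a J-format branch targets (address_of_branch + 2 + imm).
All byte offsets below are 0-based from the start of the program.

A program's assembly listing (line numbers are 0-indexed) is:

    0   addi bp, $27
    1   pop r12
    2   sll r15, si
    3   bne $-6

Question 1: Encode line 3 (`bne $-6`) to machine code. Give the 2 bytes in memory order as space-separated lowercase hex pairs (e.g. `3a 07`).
ff fa

3. bne fields op=0x3f:6|imm=-6:10 → word fffah → ff fa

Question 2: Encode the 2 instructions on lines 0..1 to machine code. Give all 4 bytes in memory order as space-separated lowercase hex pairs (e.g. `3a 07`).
0. addi fields op=0x36:6|rd=6:4|imm=27:6 → word d99bh → d9 9b
1. pop fields op=0x1b:6|rd=12:4|pad=0:6 → word 6f00h → 6f 00

d9 9b 6f 00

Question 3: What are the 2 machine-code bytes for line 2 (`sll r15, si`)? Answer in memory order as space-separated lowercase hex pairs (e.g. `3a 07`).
53 d0

line 2 (sll): pack op=0x14:6|rd=15:4|rs=4:4|pad=0:2 = 0x53d0; big→ 53 d0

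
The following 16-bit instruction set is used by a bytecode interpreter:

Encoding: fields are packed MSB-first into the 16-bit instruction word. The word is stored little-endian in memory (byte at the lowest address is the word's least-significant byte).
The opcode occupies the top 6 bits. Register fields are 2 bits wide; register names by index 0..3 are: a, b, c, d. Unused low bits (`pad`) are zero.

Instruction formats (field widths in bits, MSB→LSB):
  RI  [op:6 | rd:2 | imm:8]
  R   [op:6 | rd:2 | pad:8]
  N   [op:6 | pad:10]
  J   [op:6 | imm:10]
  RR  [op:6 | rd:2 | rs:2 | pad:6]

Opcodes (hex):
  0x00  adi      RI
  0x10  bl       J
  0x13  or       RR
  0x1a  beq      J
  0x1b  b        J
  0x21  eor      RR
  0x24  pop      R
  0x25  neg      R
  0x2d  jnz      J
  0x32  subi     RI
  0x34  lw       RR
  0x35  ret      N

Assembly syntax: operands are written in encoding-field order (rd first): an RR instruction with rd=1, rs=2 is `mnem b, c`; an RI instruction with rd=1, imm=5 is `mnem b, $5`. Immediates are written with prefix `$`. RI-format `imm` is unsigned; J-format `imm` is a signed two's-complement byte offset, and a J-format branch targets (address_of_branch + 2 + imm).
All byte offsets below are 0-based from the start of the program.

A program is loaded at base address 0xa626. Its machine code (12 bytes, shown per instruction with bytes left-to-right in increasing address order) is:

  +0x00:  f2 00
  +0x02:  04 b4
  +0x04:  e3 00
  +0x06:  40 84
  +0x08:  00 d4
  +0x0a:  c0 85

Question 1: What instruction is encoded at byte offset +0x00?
@+00  little-endian(f2 00) = 0x00f2
  opcode bits[15:10]=0x0: adi/RI
  rd@[9:8]=0x0 ⇒ a
  imm@[7:0]=0xf2 ⇒ $242

adi a, $242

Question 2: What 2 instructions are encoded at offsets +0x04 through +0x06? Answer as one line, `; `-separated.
adi a, $227; eor a, b

[04] e3 00 → 0x00e3
  op=0x00e3>>10=0x0 ⇒ adi (RI)
  rd@[9:8]=0x0 ⇒ a
  imm@[7:0]=0xe3 ⇒ $227
[06] 40 84 → 0x8440
  op=0x8440>>10=0x21 ⇒ eor (RR)
  rd@[9:8]=0x0 ⇒ a
  rs@[7:6]=0x1 ⇒ b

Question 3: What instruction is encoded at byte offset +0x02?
@+02  little-endian(04 b4) = 0xb404
  opcode bits[15:10]=0x2d: jnz/J
  imm: (w>>0)&0x3ff=0x4 → $4

jnz $4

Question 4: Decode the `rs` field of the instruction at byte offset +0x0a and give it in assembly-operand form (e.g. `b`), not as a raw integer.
d

@+0a  little-endian(c0 85) = 0x85c0
  op=0x85c0>>10=0x21 ⇒ eor (RR)
  [9:8] rd=1 = b
  [7:6] rs=3 = d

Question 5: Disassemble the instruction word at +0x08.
ret

off 0x08: read 00 d4 as little → 0xd400
  opcode bits[15:10]=0x35: ret/N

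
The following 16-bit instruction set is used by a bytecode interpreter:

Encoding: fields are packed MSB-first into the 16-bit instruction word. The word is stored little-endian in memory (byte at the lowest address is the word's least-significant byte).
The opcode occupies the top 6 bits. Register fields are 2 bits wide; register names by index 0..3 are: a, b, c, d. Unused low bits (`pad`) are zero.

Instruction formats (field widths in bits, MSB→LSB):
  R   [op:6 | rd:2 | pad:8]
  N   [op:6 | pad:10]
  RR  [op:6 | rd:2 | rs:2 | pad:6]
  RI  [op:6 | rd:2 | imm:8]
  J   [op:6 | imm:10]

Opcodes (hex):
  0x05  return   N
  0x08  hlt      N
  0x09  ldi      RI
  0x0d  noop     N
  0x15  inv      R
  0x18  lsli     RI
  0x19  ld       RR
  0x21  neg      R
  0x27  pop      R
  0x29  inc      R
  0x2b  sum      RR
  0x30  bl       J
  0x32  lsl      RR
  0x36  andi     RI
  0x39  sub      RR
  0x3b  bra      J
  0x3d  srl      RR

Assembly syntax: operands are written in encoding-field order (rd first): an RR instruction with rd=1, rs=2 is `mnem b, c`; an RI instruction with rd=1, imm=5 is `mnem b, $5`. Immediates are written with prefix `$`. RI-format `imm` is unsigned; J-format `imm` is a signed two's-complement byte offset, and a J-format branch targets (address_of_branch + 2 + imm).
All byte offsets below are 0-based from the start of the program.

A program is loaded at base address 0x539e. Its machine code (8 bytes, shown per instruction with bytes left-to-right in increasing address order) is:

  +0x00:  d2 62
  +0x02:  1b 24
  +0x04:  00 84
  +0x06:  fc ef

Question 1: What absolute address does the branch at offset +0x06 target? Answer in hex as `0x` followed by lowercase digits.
off 0x06: read fc ef as little → 0xeffc
  opcode bits[15:10]=0x3b: bra/J
  imm@[9:0]=0x3fc (s10→-4) ⇒ $-4
  target = base 0x539e + off 0x06 + 2 + imm -4 = 0x53a2

0x53a2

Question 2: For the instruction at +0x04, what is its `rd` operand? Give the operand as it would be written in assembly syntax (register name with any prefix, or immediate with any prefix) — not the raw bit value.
off 0x04: read 00 84 as little → 0x8400
  top 6b → 0x21 → neg [R]
  rd@[9:8]=0x0 ⇒ a

a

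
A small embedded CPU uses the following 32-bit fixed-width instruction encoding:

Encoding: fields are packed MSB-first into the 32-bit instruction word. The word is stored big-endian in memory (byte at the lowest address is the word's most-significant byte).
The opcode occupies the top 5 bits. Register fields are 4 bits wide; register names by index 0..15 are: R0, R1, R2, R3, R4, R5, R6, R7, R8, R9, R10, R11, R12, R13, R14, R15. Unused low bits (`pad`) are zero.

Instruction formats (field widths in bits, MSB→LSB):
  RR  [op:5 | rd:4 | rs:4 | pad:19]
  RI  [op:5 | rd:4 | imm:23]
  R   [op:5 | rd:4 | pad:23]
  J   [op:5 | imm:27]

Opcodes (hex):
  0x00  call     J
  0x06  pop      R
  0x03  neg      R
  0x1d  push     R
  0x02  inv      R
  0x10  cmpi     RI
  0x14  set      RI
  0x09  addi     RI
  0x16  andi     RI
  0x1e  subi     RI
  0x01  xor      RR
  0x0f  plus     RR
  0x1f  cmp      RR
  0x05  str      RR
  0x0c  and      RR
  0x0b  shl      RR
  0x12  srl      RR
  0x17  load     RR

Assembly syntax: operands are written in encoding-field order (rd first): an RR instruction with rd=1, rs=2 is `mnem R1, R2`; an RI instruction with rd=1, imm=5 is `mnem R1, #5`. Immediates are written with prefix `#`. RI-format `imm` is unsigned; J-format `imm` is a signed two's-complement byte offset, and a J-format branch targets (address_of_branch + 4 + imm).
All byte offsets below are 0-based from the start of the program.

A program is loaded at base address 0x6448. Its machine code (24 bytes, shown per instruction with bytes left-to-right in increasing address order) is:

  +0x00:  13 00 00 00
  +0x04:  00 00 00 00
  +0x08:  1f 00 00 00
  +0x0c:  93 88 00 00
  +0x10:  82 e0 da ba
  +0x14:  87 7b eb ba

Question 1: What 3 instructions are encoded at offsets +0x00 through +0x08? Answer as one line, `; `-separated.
inv R6; call #0; neg R14

off 0x00: read 13 00 00 00 as big → 0x13000000
  opcode bits[31:27]=0x2: inv/R
  [26:23] rd=6 = R6
off 0x04: read 00 00 00 00 as big → 0x00000000
  opcode bits[31:27]=0x0: call/J
  [26:0] imm=0 = #0
off 0x08: read 1f 00 00 00 as big → 0x1f000000
  opcode bits[31:27]=0x3: neg/R
  [26:23] rd=14 = R14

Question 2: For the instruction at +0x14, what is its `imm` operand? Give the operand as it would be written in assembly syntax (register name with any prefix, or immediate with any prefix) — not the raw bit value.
[14] 87 7b eb ba → 0x877bebba
  op=0x877bebba>>27=0x10 ⇒ cmpi (RI)
  [26:23] rd=14 = R14
  [22:0] imm=8121274 = #8121274

#8121274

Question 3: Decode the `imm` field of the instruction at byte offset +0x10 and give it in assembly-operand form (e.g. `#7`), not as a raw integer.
#6347450

+0x10: 82 e0 da ba ⇒ word 0x82e0daba (big)
  top 5b → 0x10 → cmpi [RI]
  rd: (w>>23)&0xf=0x5 → R5
  imm: (w>>0)&0x7fffff=0x60daba → #6347450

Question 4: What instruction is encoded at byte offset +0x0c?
@+0c  big-endian(93 88 00 00) = 0x93880000
  top 5b → 0x12 → srl [RR]
  rd@[26:23]=0x7 ⇒ R7
  rs@[22:19]=0x1 ⇒ R1

srl R7, R1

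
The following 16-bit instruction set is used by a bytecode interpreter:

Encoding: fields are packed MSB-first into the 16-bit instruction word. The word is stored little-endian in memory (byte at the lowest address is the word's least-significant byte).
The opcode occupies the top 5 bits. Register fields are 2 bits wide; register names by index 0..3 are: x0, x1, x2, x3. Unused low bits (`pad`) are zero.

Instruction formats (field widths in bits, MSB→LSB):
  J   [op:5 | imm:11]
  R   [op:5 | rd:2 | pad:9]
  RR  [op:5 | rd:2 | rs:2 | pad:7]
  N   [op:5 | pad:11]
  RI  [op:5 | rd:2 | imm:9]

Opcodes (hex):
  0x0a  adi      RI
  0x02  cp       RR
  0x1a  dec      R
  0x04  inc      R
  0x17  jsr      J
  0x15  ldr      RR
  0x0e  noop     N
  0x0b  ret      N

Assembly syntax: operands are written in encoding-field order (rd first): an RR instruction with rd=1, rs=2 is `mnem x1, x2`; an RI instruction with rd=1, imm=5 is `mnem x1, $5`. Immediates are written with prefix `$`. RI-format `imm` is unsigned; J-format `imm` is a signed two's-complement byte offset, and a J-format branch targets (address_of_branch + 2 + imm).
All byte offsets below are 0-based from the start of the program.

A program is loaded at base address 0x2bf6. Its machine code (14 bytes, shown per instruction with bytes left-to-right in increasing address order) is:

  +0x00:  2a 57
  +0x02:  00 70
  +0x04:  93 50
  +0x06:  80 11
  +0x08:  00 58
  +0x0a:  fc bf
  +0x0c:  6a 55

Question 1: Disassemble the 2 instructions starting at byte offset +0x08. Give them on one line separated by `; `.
@+08  little-endian(00 58) = 0x5800
  top 5b → 0xb → ret [N]
@+0a  little-endian(fc bf) = 0xbffc
  top 5b → 0x17 → jsr [J]
  imm: (w>>0)&0x7ff=0x7fc (s11→-4) → $-4

ret; jsr $-4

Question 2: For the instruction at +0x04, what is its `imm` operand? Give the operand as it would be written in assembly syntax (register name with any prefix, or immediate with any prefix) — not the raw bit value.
$147

off 0x04: read 93 50 as little → 0x5093
  op=0x5093>>11=0xa ⇒ adi (RI)
  rd@[10:9]=0x0 ⇒ x0
  imm@[8:0]=0x93 ⇒ $147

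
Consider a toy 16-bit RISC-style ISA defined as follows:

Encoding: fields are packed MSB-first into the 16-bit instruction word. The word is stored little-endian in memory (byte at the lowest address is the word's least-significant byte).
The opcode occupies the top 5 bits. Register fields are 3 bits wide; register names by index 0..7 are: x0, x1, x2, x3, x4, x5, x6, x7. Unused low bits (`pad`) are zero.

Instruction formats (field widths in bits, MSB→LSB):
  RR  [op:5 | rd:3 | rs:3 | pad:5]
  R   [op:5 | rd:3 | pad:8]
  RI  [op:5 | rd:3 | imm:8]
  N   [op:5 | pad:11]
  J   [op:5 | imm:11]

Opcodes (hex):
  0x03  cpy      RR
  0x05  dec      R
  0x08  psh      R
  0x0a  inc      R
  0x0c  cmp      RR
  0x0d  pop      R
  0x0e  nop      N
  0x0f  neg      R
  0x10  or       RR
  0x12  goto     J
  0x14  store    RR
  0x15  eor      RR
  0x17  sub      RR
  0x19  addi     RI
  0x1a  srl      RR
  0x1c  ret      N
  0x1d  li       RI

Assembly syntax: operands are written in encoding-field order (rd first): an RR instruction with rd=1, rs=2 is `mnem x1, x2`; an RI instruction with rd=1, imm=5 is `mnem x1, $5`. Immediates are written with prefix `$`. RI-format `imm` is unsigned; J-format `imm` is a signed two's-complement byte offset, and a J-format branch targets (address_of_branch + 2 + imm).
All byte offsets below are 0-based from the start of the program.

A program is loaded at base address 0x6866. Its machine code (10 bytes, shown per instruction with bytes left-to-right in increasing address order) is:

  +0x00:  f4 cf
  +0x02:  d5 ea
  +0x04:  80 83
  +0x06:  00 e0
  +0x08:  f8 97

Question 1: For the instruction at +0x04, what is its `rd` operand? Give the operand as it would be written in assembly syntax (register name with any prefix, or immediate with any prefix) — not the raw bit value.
off 0x04: read 80 83 as little → 0x8380
  opcode bits[15:11]=0x10: or/RR
  [10:8] rd=3 = x3
  [7:5] rs=4 = x4

x3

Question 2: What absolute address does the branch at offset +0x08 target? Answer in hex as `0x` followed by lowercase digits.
off 0x08: read f8 97 as little → 0x97f8
  op=0x97f8>>11=0x12 ⇒ goto (J)
  imm: (w>>0)&0x7ff=0x7f8 (s11→-8) → $-8
  target = base 0x6866 + off 0x08 + 2 + imm -8 = 0x6868

0x6868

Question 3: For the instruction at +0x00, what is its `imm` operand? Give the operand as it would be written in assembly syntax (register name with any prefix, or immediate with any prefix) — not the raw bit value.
@+00  little-endian(f4 cf) = 0xcff4
  opcode bits[15:11]=0x19: addi/RI
  [10:8] rd=7 = x7
  [7:0] imm=244 = $244

$244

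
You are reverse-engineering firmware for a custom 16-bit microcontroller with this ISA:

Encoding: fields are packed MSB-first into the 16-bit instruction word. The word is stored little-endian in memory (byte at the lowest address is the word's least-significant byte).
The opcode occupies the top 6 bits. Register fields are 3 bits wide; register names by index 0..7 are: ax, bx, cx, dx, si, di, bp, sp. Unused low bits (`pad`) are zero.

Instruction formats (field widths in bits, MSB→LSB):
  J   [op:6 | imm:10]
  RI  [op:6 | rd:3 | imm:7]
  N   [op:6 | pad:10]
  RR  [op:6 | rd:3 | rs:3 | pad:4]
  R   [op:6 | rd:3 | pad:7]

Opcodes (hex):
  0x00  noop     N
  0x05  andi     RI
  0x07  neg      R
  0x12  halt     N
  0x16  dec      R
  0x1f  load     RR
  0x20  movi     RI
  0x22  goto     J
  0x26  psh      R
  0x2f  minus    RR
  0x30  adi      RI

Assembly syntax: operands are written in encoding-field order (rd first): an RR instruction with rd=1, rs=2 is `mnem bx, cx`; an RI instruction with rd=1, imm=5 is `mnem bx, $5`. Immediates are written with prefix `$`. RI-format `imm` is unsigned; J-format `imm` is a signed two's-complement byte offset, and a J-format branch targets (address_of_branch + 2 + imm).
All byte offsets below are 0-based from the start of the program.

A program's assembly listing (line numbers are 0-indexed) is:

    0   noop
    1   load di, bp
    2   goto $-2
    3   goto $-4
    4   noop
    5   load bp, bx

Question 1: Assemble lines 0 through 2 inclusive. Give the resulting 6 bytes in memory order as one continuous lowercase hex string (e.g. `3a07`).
line 0 (noop): pack op=0x0:6|pad=0:10 = 0x0000; little→ 00 00
line 1 (load): pack op=0x1f:6|rd=5:3|rs=6:3|pad=0:4 = 0x7ee0; little→ e0 7e
line 2 (goto): pack op=0x22:6|imm=-2:10 = 0x8bfe; little→ fe 8b

0000e07efe8b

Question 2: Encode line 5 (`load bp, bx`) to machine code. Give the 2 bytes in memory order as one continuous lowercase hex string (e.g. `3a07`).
5. load fields op=0x1f:6|rd=6:3|rs=1:3|pad=0:4 → word 7f10h → 10 7f

107f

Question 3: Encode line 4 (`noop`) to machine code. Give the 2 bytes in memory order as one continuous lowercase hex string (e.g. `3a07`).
L4: noop op=0x0:6|pad=0:10 ⇒ 0x0000 ⇒ little 00 00

0000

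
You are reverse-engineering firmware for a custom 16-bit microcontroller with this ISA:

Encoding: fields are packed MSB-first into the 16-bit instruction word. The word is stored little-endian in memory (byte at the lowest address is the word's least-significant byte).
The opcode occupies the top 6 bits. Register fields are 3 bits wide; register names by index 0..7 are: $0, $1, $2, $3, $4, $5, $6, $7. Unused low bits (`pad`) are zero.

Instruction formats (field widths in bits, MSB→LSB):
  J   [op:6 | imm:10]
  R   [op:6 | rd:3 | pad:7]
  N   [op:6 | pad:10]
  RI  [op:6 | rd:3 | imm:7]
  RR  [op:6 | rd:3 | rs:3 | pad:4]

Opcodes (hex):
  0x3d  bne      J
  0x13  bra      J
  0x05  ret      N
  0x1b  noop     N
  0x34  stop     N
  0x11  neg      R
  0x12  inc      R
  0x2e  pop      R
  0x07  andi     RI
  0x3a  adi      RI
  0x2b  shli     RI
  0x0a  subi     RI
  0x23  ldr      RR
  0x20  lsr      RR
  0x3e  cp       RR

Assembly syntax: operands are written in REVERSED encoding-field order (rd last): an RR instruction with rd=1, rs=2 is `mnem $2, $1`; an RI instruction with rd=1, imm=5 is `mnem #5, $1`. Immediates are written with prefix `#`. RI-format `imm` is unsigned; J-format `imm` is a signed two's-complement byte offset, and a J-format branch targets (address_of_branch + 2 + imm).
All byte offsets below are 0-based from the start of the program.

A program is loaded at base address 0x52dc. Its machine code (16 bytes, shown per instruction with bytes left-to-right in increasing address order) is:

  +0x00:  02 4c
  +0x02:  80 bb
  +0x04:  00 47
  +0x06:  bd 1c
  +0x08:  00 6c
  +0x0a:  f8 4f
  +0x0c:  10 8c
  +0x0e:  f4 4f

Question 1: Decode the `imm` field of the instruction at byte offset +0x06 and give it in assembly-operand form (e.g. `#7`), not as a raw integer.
off 0x06: read bd 1c as little → 0x1cbd
  top 6b → 0x7 → andi [RI]
  rd@[9:7]=0x1 ⇒ $1
  imm@[6:0]=0x3d ⇒ #61

#61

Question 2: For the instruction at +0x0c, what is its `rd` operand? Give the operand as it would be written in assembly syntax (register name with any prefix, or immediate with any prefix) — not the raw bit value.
+0x0c: 10 8c ⇒ word 0x8c10 (little)
  op=0x8c10>>10=0x23 ⇒ ldr (RR)
  rd@[9:7]=0x0 ⇒ $0
  rs@[6:4]=0x1 ⇒ $1

$0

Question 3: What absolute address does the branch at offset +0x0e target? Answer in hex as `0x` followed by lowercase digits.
0x52e0

+0x0e: f4 4f ⇒ word 0x4ff4 (little)
  opcode bits[15:10]=0x13: bra/J
  imm@[9:0]=0x3f4 (s10→-12) ⇒ #-12
  target = base 0x52dc + off 0x0e + 2 + imm -12 = 0x52e0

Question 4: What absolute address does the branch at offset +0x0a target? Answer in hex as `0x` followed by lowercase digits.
0x52e0

+0x0a: f8 4f ⇒ word 0x4ff8 (little)
  op=0x4ff8>>10=0x13 ⇒ bra (J)
  imm@[9:0]=0x3f8 (s10→-8) ⇒ #-8
  target = base 0x52dc + off 0x0a + 2 + imm -8 = 0x52e0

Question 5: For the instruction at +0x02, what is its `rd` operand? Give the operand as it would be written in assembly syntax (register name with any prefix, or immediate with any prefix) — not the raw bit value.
@+02  little-endian(80 bb) = 0xbb80
  opcode bits[15:10]=0x2e: pop/R
  rd@[9:7]=0x7 ⇒ $7

$7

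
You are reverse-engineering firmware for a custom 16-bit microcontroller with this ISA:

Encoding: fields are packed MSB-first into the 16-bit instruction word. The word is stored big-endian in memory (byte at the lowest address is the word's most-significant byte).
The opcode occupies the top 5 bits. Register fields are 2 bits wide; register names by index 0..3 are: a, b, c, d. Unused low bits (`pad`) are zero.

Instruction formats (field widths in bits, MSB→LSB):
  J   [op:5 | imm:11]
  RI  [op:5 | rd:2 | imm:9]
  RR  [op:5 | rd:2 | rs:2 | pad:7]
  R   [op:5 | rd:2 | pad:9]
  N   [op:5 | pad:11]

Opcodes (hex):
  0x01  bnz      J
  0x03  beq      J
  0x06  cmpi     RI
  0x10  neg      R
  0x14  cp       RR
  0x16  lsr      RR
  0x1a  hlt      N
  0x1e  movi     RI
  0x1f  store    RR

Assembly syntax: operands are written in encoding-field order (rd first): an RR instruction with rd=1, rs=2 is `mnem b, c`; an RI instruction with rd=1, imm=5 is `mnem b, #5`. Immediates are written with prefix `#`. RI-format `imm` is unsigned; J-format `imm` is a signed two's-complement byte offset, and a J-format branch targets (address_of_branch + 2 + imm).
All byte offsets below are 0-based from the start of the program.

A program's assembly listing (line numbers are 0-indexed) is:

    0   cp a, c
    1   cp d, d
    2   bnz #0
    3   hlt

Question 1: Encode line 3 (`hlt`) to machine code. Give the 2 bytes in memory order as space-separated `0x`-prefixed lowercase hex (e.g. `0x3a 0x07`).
L3: hlt op=0x1a:5|pad=0:11 ⇒ 0xd000 ⇒ big d0 00

0xd0 0x00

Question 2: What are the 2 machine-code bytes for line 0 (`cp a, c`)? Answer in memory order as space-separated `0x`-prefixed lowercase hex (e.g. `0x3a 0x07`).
0xa1 0x00

line 0 (cp): pack op=0x14:5|rd=0:2|rs=2:2|pad=0:7 = 0xa100; big→ a1 00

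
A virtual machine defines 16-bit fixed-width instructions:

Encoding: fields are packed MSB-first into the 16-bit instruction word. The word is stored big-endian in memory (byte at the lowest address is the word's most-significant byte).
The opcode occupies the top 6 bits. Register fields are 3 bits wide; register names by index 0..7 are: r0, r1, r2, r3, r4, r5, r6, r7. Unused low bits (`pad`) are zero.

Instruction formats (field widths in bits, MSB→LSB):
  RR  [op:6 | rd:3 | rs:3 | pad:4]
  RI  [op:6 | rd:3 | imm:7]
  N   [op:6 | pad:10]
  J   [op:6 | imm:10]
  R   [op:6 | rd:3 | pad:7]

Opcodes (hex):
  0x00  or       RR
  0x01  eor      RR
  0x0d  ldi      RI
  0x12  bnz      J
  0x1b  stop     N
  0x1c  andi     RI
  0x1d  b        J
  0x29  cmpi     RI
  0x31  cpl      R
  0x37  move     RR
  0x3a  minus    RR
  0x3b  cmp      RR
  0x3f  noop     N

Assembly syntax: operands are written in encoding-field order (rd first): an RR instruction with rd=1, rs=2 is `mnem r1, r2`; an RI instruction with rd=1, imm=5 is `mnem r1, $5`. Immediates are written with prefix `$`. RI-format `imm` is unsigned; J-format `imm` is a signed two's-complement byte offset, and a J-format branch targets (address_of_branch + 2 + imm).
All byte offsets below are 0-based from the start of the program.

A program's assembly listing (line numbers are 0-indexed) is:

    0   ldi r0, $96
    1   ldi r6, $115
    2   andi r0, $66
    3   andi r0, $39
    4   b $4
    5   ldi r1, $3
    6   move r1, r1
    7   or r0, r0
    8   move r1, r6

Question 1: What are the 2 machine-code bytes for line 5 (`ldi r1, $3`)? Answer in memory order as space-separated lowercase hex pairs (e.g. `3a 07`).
34 83

5. ldi fields op=0xd:6|rd=1:3|imm=3:7 → word 3483h → 34 83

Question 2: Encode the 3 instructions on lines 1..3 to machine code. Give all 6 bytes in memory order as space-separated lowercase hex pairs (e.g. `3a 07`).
37 73 70 42 70 27

L1: ldi op=0xd:6|rd=6:3|imm=115:7 ⇒ 0x3773 ⇒ big 37 73
L2: andi op=0x1c:6|rd=0:3|imm=66:7 ⇒ 0x7042 ⇒ big 70 42
L3: andi op=0x1c:6|rd=0:3|imm=39:7 ⇒ 0x7027 ⇒ big 70 27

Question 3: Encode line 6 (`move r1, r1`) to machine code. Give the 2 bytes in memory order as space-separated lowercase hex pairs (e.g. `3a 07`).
6. move fields op=0x37:6|rd=1:3|rs=1:3|pad=0:4 → word dc90h → dc 90

dc 90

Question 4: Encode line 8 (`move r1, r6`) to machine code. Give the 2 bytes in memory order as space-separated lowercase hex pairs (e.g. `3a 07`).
dc e0

line 8 (move): pack op=0x37:6|rd=1:3|rs=6:3|pad=0:4 = 0xdce0; big→ dc e0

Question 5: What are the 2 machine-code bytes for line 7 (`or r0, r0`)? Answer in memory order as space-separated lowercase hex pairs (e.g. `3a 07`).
L7: or op=0x0:6|rd=0:3|rs=0:3|pad=0:4 ⇒ 0x0000 ⇒ big 00 00

00 00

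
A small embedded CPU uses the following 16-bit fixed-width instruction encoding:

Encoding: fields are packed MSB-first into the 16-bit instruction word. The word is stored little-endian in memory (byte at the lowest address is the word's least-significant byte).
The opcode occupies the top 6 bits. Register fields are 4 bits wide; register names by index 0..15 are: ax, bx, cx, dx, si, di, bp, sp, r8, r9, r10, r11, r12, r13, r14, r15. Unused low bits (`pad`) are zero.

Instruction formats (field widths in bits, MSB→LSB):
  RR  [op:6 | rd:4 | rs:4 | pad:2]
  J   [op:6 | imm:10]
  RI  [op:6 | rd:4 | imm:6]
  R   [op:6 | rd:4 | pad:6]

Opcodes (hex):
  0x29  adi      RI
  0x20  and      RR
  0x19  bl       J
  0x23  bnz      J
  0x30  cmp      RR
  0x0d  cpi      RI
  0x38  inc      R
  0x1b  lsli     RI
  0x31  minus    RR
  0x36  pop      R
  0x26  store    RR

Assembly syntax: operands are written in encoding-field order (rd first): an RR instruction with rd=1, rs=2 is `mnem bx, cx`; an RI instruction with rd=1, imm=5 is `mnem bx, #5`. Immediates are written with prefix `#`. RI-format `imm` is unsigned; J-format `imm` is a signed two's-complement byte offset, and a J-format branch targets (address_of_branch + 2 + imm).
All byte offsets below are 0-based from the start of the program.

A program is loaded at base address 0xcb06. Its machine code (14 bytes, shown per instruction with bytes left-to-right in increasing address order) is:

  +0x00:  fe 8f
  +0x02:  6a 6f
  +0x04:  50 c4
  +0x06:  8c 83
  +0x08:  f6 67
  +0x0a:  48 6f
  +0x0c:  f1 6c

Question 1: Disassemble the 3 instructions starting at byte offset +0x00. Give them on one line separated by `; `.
+0x00: fe 8f ⇒ word 0x8ffe (little)
  op=0x8ffe>>10=0x23 ⇒ bnz (J)
  [9:0] imm=1022 (s10→-2) = #-2
+0x02: 6a 6f ⇒ word 0x6f6a (little)
  op=0x6f6a>>10=0x1b ⇒ lsli (RI)
  [9:6] rd=13 = r13
  [5:0] imm=42 = #42
+0x04: 50 c4 ⇒ word 0xc450 (little)
  op=0xc450>>10=0x31 ⇒ minus (RR)
  [9:6] rd=1 = bx
  [5:2] rs=4 = si

bnz #-2; lsli r13, #42; minus bx, si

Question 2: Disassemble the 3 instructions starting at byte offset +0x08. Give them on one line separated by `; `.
@+08  little-endian(f6 67) = 0x67f6
  top 6b → 0x19 → bl [J]
  [9:0] imm=1014 (s10→-10) = #-10
@+0a  little-endian(48 6f) = 0x6f48
  top 6b → 0x1b → lsli [RI]
  [9:6] rd=13 = r13
  [5:0] imm=8 = #8
@+0c  little-endian(f1 6c) = 0x6cf1
  top 6b → 0x1b → lsli [RI]
  [9:6] rd=3 = dx
  [5:0] imm=49 = #49

bl #-10; lsli r13, #8; lsli dx, #49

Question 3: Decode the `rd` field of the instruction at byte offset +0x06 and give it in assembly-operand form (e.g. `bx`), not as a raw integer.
r14

[06] 8c 83 → 0x838c
  op=0x838c>>10=0x20 ⇒ and (RR)
  [9:6] rd=14 = r14
  [5:2] rs=3 = dx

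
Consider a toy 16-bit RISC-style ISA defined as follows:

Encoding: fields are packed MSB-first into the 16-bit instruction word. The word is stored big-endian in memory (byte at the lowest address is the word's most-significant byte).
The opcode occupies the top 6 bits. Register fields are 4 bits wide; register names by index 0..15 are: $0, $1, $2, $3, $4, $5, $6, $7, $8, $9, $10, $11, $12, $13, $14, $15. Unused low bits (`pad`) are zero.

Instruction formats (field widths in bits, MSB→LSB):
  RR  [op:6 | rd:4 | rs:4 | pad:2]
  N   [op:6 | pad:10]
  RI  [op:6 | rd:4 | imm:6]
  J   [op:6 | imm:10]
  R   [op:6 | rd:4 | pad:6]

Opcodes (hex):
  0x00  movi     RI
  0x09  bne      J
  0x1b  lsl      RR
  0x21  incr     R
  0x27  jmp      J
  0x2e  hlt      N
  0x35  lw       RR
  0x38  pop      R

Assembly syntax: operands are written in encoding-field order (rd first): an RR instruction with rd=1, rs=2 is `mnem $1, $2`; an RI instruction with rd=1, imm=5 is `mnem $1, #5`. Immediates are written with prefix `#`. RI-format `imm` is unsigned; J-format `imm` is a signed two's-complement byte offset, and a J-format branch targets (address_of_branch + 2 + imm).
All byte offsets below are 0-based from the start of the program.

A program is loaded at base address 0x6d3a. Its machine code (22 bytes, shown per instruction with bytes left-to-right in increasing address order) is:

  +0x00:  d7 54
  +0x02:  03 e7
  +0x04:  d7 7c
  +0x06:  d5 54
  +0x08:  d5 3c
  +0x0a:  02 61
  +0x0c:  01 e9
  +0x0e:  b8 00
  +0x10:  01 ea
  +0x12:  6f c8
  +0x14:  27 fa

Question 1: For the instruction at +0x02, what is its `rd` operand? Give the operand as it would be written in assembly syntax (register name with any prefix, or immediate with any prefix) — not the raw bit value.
$15

off 0x02: read 03 e7 as big → 0x03e7
  op=0x03e7>>10=0x0 ⇒ movi (RI)
  rd@[9:6]=0xf ⇒ $15
  imm@[5:0]=0x27 ⇒ #39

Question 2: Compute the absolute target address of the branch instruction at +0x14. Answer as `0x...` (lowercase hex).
0x6d4a

+0x14: 27 fa ⇒ word 0x27fa (big)
  op=0x27fa>>10=0x9 ⇒ bne (J)
  imm@[9:0]=0x3fa (s10→-6) ⇒ #-6
  target = base 0x6d3a + off 0x14 + 2 + imm -6 = 0x6d4a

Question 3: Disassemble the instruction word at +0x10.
movi $7, #42

[10] 01 ea → 0x01ea
  opcode bits[15:10]=0x0: movi/RI
  [9:6] rd=7 = $7
  [5:0] imm=42 = #42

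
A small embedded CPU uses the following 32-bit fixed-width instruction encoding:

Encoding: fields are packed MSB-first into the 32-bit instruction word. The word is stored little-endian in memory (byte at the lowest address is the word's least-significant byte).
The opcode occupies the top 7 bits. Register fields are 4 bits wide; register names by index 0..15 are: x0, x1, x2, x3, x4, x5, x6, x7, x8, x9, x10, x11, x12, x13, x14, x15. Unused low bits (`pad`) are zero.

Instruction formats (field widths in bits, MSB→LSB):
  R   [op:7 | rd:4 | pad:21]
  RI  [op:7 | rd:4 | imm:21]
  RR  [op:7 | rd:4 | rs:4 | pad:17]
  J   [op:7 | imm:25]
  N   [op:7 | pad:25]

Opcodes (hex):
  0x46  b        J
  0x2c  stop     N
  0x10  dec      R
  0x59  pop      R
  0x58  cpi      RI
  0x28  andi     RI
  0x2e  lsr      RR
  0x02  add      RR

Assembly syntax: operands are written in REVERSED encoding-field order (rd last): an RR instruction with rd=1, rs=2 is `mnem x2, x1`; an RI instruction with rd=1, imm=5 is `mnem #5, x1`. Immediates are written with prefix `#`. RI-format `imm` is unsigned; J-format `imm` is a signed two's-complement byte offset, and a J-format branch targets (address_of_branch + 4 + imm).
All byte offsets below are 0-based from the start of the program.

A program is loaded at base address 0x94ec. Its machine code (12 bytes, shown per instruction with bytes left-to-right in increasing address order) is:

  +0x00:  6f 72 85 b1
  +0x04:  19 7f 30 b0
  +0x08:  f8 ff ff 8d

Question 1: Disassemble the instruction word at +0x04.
+0x04: 19 7f 30 b0 ⇒ word 0xb0307f19 (little)
  opcode bits[31:25]=0x58: cpi/RI
  rd@[24:21]=0x1 ⇒ x1
  imm@[20:0]=0x107f19 ⇒ #1081113

cpi #1081113, x1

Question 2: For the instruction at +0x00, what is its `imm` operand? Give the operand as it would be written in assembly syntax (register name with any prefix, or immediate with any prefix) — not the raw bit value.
+0x00: 6f 72 85 b1 ⇒ word 0xb185726f (little)
  top 7b → 0x58 → cpi [RI]
  [24:21] rd=12 = x12
  [20:0] imm=356975 = #356975

#356975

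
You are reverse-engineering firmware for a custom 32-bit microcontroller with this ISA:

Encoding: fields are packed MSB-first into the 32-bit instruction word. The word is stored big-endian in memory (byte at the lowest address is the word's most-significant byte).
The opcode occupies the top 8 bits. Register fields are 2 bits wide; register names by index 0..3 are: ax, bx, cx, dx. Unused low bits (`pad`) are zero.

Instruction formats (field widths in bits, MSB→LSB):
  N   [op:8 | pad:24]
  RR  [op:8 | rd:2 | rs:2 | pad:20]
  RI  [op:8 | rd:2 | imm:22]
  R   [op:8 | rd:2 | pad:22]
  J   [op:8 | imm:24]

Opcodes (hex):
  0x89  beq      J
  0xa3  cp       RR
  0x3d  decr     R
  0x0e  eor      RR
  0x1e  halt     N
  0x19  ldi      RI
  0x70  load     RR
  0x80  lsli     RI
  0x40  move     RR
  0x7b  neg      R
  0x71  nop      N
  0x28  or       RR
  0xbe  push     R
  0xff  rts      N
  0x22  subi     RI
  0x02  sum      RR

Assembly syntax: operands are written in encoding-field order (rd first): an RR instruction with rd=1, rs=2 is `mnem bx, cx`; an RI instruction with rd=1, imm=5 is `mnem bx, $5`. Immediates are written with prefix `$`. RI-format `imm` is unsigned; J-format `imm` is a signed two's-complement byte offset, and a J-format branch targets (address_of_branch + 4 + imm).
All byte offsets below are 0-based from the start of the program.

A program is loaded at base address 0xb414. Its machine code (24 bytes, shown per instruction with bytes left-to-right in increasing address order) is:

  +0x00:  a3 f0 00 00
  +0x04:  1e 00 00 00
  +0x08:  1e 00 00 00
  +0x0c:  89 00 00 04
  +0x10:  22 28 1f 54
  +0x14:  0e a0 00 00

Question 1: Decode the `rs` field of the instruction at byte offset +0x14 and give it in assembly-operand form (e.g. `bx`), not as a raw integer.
+0x14: 0e a0 00 00 ⇒ word 0x0ea00000 (big)
  top 8b → 0xe → eor [RR]
  rd@[23:22]=0x2 ⇒ cx
  rs@[21:20]=0x2 ⇒ cx

cx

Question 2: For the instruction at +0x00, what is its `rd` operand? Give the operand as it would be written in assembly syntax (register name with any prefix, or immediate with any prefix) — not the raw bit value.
@+00  big-endian(a3 f0 00 00) = 0xa3f00000
  opcode bits[31:24]=0xa3: cp/RR
  rd: (w>>22)&0x3=0x3 → dx
  rs: (w>>20)&0x3=0x3 → dx

dx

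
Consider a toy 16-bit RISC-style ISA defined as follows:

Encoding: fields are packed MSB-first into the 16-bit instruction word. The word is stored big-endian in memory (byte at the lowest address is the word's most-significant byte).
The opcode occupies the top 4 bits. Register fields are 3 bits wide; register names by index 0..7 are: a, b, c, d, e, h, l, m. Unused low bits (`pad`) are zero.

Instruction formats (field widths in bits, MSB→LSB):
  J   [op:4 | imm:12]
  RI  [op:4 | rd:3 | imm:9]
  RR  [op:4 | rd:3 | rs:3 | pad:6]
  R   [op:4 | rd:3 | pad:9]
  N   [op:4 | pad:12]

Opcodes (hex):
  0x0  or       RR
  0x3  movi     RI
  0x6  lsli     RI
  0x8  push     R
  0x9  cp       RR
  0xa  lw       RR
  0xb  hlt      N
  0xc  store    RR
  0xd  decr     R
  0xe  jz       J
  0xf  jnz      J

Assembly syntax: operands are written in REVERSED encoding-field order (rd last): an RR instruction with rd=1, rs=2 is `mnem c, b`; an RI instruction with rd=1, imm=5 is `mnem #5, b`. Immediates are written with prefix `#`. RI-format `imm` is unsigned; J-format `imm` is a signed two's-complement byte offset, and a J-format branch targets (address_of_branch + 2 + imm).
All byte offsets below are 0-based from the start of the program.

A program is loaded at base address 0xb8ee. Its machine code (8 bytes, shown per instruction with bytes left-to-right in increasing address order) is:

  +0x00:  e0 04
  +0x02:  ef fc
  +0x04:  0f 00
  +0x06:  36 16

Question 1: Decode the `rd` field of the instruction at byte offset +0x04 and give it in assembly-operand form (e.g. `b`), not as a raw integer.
m

[04] 0f 00 → 0x0f00
  opcode bits[15:12]=0x0: or/RR
  [11:9] rd=7 = m
  [8:6] rs=4 = e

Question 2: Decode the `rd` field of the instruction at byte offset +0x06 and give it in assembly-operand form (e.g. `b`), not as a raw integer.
+0x06: 36 16 ⇒ word 0x3616 (big)
  opcode bits[15:12]=0x3: movi/RI
  [11:9] rd=3 = d
  [8:0] imm=22 = #22

d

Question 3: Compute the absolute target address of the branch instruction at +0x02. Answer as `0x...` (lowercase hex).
0xb8ee

@+02  big-endian(ef fc) = 0xeffc
  op=0xeffc>>12=0xe ⇒ jz (J)
  imm@[11:0]=0xffc (s12→-4) ⇒ #-4
  target = base 0xb8ee + off 0x02 + 2 + imm -4 = 0xb8ee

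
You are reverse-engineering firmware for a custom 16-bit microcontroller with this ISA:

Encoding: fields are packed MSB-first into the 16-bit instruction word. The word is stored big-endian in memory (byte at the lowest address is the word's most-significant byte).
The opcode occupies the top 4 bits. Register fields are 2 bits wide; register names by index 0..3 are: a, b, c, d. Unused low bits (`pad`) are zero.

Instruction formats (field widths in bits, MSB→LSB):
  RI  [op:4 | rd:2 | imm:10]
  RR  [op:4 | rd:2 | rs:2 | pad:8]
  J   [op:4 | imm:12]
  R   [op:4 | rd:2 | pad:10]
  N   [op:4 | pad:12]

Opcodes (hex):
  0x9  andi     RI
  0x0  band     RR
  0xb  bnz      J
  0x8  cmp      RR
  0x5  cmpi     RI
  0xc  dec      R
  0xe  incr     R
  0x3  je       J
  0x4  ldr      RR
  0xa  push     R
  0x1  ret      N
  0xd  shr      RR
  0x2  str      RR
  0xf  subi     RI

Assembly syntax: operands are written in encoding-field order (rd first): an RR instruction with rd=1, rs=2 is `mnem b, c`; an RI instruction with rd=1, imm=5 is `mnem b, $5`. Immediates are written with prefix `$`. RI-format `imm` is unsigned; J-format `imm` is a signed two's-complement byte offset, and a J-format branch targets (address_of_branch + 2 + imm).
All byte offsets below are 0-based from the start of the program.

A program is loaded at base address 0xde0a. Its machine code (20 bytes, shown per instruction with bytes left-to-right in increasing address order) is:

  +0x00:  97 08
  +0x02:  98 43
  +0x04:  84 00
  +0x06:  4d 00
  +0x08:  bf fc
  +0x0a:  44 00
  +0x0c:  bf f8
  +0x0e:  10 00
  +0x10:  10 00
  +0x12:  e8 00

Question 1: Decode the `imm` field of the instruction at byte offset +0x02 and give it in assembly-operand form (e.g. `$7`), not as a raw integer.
$67

+0x02: 98 43 ⇒ word 0x9843 (big)
  op=0x9843>>12=0x9 ⇒ andi (RI)
  rd@[11:10]=0x2 ⇒ c
  imm@[9:0]=0x43 ⇒ $67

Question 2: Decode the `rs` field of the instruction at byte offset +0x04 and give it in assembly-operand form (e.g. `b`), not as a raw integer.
a

+0x04: 84 00 ⇒ word 0x8400 (big)
  opcode bits[15:12]=0x8: cmp/RR
  rd@[11:10]=0x1 ⇒ b
  rs@[9:8]=0x0 ⇒ a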